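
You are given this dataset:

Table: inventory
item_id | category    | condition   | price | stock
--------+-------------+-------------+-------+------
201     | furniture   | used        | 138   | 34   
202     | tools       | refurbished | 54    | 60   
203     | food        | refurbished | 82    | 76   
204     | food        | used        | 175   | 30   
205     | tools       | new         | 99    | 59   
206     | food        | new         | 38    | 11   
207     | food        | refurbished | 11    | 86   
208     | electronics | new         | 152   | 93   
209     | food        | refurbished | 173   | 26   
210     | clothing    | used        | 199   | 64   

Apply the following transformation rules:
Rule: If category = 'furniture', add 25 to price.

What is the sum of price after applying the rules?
1146

Step 1: Count records where category = 'furniture': 1
Step 2: Total bonus added: 1 × 25 = 25
Step 3: Original sum of price: 1121
Step 4: Final sum = 1121 + 25 = 1146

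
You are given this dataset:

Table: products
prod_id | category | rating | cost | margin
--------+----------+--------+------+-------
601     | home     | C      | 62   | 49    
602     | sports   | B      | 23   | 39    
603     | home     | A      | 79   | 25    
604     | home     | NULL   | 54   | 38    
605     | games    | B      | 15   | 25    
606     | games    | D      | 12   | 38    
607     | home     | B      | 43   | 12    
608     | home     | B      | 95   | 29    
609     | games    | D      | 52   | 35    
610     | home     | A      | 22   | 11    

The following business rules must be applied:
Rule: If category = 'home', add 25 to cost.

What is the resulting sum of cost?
607

Step 1: Count records where category = 'home': 6
Step 2: Total bonus added: 6 × 25 = 150
Step 3: Original sum of cost: 457
Step 4: Final sum = 457 + 150 = 607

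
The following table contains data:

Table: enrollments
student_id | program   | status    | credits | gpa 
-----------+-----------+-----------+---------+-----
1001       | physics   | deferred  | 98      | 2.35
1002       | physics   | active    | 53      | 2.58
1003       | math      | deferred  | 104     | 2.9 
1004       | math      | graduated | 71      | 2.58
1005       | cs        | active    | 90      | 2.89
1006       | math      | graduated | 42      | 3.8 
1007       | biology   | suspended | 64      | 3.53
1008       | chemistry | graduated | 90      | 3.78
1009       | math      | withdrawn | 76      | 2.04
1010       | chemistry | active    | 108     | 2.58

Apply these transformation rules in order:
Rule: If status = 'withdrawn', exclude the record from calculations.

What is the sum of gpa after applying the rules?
26.99

Step 1: Identify records where status = 'withdrawn'
Step 2: The excluded records sum to 2.04
Step 3: Original total gpa = 29.03
Step 4: Remaining total = 29.03 - 2.04 = 26.99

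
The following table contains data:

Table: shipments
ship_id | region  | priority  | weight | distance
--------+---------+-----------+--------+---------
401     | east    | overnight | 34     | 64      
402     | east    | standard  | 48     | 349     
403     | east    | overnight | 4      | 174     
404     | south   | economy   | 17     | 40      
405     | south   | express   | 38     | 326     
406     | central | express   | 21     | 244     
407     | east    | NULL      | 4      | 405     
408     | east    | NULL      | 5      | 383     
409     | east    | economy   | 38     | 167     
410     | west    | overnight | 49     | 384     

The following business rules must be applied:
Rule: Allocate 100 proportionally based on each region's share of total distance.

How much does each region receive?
central: 9.62, east: 60.8, south: 14.43, west: 15.14

Step 1: Calculate total distance = 2536
Step 2: Calculate each region's proportion:
  central: 244/2536 = 9.62% → 9.62
  east: 1542/2536 = 60.80% → 60.8
  south: 366/2536 = 14.43% → 14.43
  west: 384/2536 = 15.14% → 15.14
Step 3: Verify: sum of allocations ≈ 100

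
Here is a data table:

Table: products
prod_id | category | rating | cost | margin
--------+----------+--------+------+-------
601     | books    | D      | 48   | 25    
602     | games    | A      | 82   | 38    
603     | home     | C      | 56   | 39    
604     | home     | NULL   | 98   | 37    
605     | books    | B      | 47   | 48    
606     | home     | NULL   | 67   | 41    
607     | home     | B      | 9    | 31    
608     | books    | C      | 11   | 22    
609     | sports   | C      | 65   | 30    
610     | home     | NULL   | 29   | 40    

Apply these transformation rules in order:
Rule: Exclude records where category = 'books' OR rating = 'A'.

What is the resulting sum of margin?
218

Step 1: Find records where category = 'books' OR rating = 'A'
Step 2: 4 records match, summing to 133
Step 3: Original sum: 351
Step 4: Remaining sum = 351 - 133 = 218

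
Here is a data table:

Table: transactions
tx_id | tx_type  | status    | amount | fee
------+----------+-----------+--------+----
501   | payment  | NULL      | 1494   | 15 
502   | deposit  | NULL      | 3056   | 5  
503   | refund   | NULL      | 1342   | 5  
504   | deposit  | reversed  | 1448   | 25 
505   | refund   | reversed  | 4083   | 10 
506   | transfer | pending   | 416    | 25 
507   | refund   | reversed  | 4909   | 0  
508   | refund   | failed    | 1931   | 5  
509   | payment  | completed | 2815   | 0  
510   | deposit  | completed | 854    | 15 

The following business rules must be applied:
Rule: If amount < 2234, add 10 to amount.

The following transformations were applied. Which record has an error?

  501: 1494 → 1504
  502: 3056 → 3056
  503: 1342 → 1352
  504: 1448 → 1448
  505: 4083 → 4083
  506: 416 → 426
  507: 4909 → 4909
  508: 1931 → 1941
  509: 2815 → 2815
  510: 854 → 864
Record 504 has an error. The correct transformed value should be 1458, not 1448.

Step 1: Check each record against the rule
Step 2: Record 504 has amount = 1448
Step 3: Since 1448 < 2234, the bonus should have been applied
Step 4: Correct value = 1458, but claimed value = 1448
Conclusion: Record 504 has the error.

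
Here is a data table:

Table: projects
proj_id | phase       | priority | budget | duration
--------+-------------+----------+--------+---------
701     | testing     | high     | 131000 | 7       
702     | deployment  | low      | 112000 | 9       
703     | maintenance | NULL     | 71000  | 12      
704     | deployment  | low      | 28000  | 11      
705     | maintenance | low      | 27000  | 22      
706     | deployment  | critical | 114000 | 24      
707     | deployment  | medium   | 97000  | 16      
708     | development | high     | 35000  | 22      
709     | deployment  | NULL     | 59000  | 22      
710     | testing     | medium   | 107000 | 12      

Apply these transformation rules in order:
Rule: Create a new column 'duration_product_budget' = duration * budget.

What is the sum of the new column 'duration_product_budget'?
11319000

Step 1: For each record, compute duration * budget
Example calculations:
  7 * 131000 = 917000
  9 * 112000 = 1008000
  12 * 71000 = 852000
  ...
Step 2: Sum all derived values
Step 3: Total = 11319000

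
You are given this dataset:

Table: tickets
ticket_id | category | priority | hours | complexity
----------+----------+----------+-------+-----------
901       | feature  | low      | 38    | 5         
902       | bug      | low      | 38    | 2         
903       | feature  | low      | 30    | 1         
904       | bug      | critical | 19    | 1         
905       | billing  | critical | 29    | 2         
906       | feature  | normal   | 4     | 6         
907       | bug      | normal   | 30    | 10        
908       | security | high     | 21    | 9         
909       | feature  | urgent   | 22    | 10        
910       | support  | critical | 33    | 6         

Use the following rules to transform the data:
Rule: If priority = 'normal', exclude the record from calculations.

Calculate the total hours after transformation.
230

Step 1: Identify records where priority = 'normal'
Step 2: The excluded records sum to 34
Step 3: Original total hours = 264
Step 4: Remaining total = 264 - 34 = 230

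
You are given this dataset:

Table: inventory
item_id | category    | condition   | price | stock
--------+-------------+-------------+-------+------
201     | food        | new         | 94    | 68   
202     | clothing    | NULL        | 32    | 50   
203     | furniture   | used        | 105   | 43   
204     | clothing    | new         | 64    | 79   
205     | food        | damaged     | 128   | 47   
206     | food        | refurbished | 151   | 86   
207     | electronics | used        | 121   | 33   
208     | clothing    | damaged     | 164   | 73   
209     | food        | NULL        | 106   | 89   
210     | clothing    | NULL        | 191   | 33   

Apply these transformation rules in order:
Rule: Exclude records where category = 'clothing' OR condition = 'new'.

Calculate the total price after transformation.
611

Step 1: Find records where category = 'clothing' OR condition = 'new'
Step 2: 5 records match, summing to 545
Step 3: Original sum: 1156
Step 4: Remaining sum = 1156 - 545 = 611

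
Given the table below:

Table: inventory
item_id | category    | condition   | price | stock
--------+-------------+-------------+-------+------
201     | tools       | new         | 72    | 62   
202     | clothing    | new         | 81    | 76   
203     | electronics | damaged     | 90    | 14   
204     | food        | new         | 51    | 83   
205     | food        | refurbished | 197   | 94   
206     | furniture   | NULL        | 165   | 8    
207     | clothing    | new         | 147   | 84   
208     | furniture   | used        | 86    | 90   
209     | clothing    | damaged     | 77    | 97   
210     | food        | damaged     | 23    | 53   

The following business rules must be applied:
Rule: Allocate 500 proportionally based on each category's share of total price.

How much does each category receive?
clothing: 154.2, electronics: 45.5, food: 137.01, furniture: 126.9, tools: 36.4

Step 1: Calculate total price = 989
Step 2: Calculate each category's proportion:
  clothing: 305/989 = 30.84% → 154.2
  electronics: 90/989 = 9.10% → 45.5
  food: 271/989 = 27.40% → 137.01
  furniture: 251/989 = 25.38% → 126.9
  tools: 72/989 = 7.28% → 36.4
Step 3: Verify: sum of allocations ≈ 500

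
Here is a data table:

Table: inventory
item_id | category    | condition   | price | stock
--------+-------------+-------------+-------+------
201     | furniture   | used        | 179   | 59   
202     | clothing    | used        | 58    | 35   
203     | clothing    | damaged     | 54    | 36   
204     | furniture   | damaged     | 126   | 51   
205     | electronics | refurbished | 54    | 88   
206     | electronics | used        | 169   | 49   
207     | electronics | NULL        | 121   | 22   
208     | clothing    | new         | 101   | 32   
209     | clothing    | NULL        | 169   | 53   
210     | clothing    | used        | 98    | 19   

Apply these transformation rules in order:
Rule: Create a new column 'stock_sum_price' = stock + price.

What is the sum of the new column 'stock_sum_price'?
1573

Step 1: For each record, compute stock + price
Example calculations:
  59 + 179 = 238
  35 + 58 = 93
  36 + 54 = 90
  ...
Step 2: Sum all derived values
Step 3: Total = 1573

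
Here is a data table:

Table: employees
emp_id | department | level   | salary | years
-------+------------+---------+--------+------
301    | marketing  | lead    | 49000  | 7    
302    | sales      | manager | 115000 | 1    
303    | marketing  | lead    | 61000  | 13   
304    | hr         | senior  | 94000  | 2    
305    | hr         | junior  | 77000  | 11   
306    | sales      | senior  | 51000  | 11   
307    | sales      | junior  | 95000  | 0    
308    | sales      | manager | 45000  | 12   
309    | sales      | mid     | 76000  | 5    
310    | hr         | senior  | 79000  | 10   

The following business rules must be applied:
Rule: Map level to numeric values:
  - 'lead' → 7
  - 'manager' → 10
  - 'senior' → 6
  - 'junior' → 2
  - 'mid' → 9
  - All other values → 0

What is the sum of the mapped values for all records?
65

Step 1: Apply mapping to each record
Step 2: Count by status:
  'lead': 2 records × 7 = 14
  'manager': 2 records × 10 = 20
  'senior': 3 records × 6 = 18
  'junior': 2 records × 2 = 4
  'mid': 1 records × 9 = 9
Step 3: Sum all mapped values = 65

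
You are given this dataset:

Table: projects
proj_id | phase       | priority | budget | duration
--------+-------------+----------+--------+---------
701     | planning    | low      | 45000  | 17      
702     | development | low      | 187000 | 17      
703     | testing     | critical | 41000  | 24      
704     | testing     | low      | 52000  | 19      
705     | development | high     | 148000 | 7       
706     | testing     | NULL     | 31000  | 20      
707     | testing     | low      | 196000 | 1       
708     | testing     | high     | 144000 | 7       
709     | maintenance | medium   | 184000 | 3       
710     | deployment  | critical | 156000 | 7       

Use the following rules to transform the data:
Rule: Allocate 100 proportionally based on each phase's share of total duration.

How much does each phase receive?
deployment: 5.74, development: 19.67, maintenance: 2.46, planning: 13.93, testing: 58.2

Step 1: Calculate total duration = 122
Step 2: Calculate each phase's proportion:
  deployment: 7/122 = 5.74% → 5.74
  development: 24/122 = 19.67% → 19.67
  maintenance: 3/122 = 2.46% → 2.46
  planning: 17/122 = 13.93% → 13.93
  testing: 71/122 = 58.20% → 58.2
Step 3: Verify: sum of allocations ≈ 100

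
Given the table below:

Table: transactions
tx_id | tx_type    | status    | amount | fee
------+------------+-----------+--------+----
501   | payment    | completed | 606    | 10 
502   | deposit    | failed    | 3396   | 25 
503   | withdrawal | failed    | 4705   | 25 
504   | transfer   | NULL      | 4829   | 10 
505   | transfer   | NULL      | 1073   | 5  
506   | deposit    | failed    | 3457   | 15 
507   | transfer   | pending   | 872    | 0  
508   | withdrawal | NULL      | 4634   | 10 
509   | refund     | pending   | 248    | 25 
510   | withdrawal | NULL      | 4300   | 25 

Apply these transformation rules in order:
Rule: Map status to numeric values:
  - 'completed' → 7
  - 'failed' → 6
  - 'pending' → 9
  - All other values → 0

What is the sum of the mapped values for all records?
43

Step 1: Apply mapping to each record
Step 2: Count by status:
  'completed': 1 records × 7 = 7
  'failed': 3 records × 6 = 18
  'pending': 2 records × 9 = 18
Step 3: Sum all mapped values = 43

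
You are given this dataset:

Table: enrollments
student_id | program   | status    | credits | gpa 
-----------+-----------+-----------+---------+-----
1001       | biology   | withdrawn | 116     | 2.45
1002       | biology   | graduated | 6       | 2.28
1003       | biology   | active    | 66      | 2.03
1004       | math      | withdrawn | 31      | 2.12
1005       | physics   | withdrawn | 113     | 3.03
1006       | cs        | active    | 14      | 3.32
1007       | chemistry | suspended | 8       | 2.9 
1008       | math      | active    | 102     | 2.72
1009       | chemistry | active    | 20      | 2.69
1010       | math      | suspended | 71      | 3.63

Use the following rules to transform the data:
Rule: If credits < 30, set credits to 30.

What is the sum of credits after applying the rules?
619

Step 1: 4 records have credits < 30
Step 2: These records originally summed to 48
Step 3: After setting to minimum: 4 × 30 = 120
Step 4: Unaffected records sum: 499
Step 5: Final sum = 120 + 499 = 619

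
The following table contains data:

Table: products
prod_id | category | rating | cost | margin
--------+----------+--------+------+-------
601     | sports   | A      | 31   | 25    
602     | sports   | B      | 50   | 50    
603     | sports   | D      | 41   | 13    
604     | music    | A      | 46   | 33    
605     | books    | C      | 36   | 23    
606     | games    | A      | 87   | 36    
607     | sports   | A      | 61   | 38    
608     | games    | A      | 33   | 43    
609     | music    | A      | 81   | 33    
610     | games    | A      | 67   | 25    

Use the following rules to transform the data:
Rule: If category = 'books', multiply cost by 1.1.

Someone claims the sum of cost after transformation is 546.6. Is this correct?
No, the correct result is 536.6.

Step 1: Calculate the correct sum after transformation
Step 2: Apply multiplier 1.1 to records where category = 'books'
Step 3: Correct result = 536.6
Step 4: Claimed result = 546.6
Step 5: 536.6 ≠ 546.6
Conclusion: The claimed result is incorrect. The correct answer is 536.6.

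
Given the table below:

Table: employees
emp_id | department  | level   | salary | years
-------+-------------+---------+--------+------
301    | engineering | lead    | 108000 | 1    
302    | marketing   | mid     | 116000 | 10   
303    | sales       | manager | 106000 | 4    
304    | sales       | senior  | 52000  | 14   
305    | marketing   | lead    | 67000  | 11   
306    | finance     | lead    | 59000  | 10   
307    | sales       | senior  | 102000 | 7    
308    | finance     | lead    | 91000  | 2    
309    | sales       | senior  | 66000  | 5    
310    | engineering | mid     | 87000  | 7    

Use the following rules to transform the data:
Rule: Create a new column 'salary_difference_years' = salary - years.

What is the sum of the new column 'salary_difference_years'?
853929

Step 1: For each record, compute salary - years
Example calculations:
  108000 - 1 = 107999
  116000 - 10 = 115990
  106000 - 4 = 105996
  ...
Step 2: Sum all derived values
Step 3: Total = 853929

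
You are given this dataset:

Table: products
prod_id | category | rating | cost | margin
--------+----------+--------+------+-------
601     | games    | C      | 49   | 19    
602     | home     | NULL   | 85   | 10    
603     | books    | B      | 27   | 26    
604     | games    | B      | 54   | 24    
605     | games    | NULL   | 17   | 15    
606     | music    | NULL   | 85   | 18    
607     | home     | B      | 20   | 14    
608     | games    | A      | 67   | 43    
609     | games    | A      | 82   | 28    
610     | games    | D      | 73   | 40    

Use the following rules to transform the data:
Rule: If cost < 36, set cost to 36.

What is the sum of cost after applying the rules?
603

Step 1: 3 records have cost < 36
Step 2: These records originally summed to 64
Step 3: After setting to minimum: 3 × 36 = 108
Step 4: Unaffected records sum: 495
Step 5: Final sum = 108 + 495 = 603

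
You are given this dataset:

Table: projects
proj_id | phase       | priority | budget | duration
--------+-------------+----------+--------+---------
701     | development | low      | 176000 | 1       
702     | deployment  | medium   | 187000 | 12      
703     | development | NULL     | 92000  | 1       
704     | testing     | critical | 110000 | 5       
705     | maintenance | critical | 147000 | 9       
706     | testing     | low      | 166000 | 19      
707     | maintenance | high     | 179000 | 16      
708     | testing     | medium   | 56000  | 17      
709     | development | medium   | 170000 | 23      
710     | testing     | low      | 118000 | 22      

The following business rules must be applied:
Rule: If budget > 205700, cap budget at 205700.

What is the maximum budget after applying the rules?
187000

Step 1: Original maximum budget = 187000
Step 2: Check cap of 205700 against maximum
Step 3: No records exceed the cap (max 187000 <= cap 205700), so no capping applies
Step 4: Maximum after transformation = 187000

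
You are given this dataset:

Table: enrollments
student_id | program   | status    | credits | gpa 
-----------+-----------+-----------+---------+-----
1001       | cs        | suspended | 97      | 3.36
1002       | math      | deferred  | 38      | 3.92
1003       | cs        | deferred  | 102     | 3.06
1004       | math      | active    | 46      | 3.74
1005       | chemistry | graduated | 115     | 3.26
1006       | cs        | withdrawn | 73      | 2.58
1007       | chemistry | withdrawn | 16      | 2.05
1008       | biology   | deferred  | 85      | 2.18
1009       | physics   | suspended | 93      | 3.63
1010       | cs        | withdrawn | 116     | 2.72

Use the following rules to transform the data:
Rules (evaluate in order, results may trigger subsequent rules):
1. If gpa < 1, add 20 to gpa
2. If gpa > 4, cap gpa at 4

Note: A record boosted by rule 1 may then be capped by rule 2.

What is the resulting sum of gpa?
30.5

Step 1: Apply rule 1 to records with gpa < 1
  - 0 records get bonus of 20
  - Of these, 0 records then exceed 4 and get capped
Step 2: Apply rule 2 to records with gpa > 4
  - 0 records (original) are capped
Step 3: Calculate final sum = 30.5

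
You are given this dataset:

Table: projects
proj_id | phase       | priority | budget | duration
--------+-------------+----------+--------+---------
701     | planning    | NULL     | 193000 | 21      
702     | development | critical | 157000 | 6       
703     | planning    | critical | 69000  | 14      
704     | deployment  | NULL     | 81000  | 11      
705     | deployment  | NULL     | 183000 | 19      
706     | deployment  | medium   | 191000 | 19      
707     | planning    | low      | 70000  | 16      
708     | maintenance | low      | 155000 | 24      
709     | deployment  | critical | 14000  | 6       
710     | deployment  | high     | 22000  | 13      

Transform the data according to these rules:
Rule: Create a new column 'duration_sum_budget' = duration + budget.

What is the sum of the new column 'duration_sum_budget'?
1135149

Step 1: For each record, compute duration + budget
Example calculations:
  21 + 193000 = 193021
  6 + 157000 = 157006
  14 + 69000 = 69014
  ...
Step 2: Sum all derived values
Step 3: Total = 1135149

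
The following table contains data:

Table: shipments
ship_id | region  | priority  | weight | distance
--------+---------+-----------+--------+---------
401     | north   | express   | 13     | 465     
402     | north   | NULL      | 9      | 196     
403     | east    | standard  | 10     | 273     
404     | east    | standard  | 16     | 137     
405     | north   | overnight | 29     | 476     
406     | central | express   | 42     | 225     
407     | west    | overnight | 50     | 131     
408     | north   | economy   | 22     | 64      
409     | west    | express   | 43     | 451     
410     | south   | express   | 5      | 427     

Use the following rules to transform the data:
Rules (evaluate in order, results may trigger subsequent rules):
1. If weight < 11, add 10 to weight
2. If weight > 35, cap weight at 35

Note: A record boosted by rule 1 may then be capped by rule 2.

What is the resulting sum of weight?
239

Step 1: Apply rule 1 to records with weight < 11
  - 3 records get bonus of 10
  - Of these, 0 records then exceed 35 and get capped
Step 2: Apply rule 2 to records with weight > 35
  - 3 records (original) are capped
Step 3: Calculate final sum = 239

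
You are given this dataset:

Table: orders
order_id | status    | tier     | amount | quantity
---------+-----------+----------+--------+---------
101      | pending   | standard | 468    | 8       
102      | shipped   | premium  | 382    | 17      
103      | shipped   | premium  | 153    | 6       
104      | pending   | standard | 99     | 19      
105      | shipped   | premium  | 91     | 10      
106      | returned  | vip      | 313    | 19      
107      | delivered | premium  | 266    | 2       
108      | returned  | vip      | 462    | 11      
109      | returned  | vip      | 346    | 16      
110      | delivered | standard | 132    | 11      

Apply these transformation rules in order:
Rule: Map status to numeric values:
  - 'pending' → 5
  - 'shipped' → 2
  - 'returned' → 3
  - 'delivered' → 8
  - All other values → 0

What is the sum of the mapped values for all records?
41

Step 1: Apply mapping to each record
Step 2: Count by status:
  'pending': 2 records × 5 = 10
  'shipped': 3 records × 2 = 6
  'returned': 3 records × 3 = 9
  'delivered': 2 records × 8 = 16
Step 3: Sum all mapped values = 41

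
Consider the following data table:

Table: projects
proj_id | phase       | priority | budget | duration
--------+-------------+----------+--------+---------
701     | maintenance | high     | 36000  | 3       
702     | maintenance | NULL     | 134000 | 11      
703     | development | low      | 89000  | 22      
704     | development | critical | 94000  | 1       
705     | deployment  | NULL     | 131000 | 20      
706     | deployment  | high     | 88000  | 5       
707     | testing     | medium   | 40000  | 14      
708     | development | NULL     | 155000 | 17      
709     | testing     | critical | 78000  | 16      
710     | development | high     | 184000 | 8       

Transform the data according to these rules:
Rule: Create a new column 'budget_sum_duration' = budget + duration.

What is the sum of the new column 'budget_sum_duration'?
1029117

Step 1: For each record, compute budget + duration
Example calculations:
  36000 + 3 = 36003
  134000 + 11 = 134011
  89000 + 22 = 89022
  ...
Step 2: Sum all derived values
Step 3: Total = 1029117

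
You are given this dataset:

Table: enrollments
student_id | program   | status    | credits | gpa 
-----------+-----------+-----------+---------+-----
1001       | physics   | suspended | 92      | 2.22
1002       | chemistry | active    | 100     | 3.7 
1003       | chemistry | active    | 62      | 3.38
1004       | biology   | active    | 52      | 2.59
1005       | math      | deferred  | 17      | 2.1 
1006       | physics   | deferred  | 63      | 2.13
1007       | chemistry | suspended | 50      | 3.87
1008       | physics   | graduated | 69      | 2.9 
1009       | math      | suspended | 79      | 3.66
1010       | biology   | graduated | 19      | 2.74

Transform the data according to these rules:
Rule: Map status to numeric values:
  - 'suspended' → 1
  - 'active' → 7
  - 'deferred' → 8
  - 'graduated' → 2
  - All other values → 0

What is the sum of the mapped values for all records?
44

Step 1: Apply mapping to each record
Step 2: Count by status:
  'suspended': 3 records × 1 = 3
  'active': 3 records × 7 = 21
  'deferred': 2 records × 8 = 16
  'graduated': 2 records × 2 = 4
Step 3: Sum all mapped values = 44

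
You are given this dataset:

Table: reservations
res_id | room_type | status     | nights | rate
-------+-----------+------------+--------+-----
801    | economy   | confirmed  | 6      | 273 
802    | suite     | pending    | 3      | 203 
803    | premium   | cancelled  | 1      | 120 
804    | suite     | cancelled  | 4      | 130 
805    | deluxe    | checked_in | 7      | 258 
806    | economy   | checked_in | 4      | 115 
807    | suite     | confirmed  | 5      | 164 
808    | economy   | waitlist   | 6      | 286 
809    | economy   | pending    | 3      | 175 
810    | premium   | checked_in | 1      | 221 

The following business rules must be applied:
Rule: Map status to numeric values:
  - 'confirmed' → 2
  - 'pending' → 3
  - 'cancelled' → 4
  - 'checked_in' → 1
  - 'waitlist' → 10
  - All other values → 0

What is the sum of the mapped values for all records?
31

Step 1: Apply mapping to each record
Step 2: Count by status:
  'confirmed': 2 records × 2 = 4
  'pending': 2 records × 3 = 6
  'cancelled': 2 records × 4 = 8
  'checked_in': 3 records × 1 = 3
  'waitlist': 1 records × 10 = 10
Step 3: Sum all mapped values = 31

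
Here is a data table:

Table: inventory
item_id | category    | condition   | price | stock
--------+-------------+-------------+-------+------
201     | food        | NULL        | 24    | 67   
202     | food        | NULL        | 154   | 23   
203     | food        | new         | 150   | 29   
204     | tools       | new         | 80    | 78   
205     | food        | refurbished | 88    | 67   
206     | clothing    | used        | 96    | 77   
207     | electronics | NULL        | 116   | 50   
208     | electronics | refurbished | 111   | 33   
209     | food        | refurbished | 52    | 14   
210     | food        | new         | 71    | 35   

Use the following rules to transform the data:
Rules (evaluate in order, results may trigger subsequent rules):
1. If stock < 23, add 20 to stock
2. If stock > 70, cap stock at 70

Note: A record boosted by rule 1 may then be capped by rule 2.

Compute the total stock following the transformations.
478

Step 1: Apply rule 1 to records with stock < 23
  - 1 records get bonus of 20
  - Of these, 0 records then exceed 70 and get capped
Step 2: Apply rule 2 to records with stock > 70
  - 2 records (original) are capped
Step 3: Calculate final sum = 478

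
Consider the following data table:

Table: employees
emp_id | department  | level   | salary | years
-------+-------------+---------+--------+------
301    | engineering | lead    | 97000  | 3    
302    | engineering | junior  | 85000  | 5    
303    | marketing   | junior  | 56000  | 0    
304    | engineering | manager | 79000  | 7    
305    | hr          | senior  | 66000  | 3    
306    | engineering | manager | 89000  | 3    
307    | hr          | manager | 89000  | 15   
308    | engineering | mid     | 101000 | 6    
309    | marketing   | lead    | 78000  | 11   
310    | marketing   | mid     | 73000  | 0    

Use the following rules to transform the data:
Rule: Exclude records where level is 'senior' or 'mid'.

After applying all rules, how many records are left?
7

Step 1: Count records to exclude
  - 1 (senior) + 2 (mid) = 3 records
Step 2: Total records: 10
Step 3: Remaining = 10 - 3 = 7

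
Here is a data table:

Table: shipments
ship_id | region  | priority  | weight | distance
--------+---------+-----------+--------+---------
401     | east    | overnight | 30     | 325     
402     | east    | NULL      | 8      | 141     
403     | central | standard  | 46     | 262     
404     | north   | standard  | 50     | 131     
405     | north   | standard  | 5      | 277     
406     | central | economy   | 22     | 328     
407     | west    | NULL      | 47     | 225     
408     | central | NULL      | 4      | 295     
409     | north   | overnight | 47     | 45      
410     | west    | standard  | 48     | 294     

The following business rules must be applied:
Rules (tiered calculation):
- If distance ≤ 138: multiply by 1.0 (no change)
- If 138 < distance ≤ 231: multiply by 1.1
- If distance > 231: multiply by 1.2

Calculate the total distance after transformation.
2715.8

Step 1: Tier 1 (distance ≤ 138): 2 records, sum = 176 × 1.0 = 176.0
Step 2: Tier 2 (138 < distance ≤ 231): 2 records, sum = 366 × 1.1 = 402.6
Step 3: Tier 3 (distance > 231): 6 records, sum = 1781 × 1.2 = 2137.2
Step 4: Final sum = 176.0 + 402.6 + 2137.2 = 2715.8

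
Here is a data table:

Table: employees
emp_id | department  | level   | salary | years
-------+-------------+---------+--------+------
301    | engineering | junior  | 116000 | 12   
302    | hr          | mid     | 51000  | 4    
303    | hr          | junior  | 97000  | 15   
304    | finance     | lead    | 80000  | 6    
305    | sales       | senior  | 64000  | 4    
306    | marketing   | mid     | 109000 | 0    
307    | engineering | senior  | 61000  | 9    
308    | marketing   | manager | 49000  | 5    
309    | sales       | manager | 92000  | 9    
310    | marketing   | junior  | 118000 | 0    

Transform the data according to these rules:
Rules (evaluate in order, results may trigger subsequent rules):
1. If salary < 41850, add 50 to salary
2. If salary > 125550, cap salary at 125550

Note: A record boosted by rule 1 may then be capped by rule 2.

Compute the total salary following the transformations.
837000

Step 1: Apply rule 1 to records with salary < 41850
  - 0 records get bonus of 50
  - Of these, 0 records then exceed 125550 and get capped
Step 2: Apply rule 2 to records with salary > 125550
  - 0 records (original) are capped
Step 3: Calculate final sum = 837000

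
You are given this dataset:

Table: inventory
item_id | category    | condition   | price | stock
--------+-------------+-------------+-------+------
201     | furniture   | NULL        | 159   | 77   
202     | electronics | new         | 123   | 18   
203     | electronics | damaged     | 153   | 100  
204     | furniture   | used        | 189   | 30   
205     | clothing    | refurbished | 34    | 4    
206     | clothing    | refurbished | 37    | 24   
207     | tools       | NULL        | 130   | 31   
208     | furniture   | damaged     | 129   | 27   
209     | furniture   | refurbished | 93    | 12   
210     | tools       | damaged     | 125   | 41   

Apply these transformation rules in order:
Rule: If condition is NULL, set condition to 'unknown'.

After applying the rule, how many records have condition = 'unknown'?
2

Step 1: Count records where condition IS NULL
Step 2: Found 2 records with NULL condition
Step 3: These records will have condition set to 'unknown'
Step 4: Records already having condition = 'unknown': 0
Step 5: Answer: 2 + 0 = 2 records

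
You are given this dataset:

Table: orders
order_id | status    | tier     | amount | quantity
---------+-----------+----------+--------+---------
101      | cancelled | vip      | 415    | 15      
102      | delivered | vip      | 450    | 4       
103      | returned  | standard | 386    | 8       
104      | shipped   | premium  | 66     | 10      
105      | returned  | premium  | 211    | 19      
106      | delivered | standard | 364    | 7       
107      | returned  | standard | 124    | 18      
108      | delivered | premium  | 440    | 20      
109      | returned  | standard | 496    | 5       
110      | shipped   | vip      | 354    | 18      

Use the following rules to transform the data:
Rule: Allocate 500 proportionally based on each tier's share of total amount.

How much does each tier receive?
premium: 108.44, standard: 207.2, vip: 184.36

Step 1: Calculate total amount = 3306
Step 2: Calculate each tier's proportion:
  premium: 717/3306 = 21.69% → 108.44
  standard: 1370/3306 = 41.44% → 207.2
  vip: 1219/3306 = 36.87% → 184.36
Step 3: Verify: sum of allocations ≈ 500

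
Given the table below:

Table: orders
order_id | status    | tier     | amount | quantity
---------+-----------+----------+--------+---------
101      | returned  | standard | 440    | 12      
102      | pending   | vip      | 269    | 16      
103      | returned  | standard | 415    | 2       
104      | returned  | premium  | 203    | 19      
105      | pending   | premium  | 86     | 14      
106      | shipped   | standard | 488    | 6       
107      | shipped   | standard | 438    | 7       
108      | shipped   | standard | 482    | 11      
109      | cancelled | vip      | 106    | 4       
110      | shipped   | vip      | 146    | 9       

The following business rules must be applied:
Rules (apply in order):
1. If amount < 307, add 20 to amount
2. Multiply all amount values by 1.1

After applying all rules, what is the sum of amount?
3490.3

Step 1: Apply Rule 1 - Add 20 to records with amount < 307
  - 5 records affected: 810 + (5 × 20) = 910
  - Unaffected records: 2263
  - Sum after Rule 1: 3173
Step 2: Apply Rule 2 - Multiply all by 1.1
  - 3173 × 1.1 = 3490.3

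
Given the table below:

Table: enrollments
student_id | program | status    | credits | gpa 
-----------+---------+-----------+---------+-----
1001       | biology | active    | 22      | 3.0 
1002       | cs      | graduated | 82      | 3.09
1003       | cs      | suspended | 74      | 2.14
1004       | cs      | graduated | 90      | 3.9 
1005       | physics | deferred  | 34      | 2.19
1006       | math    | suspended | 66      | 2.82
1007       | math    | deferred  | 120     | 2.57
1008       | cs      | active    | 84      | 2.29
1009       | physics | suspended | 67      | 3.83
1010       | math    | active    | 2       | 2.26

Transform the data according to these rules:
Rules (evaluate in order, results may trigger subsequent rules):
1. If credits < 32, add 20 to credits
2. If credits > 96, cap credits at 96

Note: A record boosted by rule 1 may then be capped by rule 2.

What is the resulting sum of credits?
657

Step 1: Apply rule 1 to records with credits < 32
  - 2 records get bonus of 20
  - Of these, 0 records then exceed 96 and get capped
Step 2: Apply rule 2 to records with credits > 96
  - 1 records (original) are capped
Step 3: Calculate final sum = 657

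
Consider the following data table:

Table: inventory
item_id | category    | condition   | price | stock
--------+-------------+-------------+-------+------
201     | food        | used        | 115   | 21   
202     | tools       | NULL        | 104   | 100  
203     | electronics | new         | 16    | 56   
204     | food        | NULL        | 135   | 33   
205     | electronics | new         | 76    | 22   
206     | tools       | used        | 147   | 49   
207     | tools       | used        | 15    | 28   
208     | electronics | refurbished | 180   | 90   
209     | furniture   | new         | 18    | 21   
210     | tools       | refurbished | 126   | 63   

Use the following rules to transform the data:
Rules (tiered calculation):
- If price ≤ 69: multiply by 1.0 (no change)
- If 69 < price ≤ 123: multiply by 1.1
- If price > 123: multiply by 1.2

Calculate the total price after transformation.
1079.1

Step 1: Tier 1 (price ≤ 69): 3 records, sum = 49 × 1.0 = 49.0
Step 2: Tier 2 (69 < price ≤ 123): 3 records, sum = 295 × 1.1 = 324.5
Step 3: Tier 3 (price > 123): 4 records, sum = 588 × 1.2 = 705.6
Step 4: Final sum = 49.0 + 324.5 + 705.6 = 1079.1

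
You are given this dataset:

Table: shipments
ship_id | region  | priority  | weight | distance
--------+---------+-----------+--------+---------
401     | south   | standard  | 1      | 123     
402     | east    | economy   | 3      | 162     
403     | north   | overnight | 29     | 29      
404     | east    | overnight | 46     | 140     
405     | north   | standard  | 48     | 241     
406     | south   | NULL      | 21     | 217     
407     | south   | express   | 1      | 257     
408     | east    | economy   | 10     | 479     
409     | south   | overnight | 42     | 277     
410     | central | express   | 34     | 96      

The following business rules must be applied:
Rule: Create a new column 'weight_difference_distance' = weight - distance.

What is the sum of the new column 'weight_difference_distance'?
-1786

Step 1: For each record, compute weight - distance
Example calculations:
  1 - 123 = -122
  3 - 162 = -159
  29 - 29 = 0
  ...
Step 2: Sum all derived values
Step 3: Total = -1786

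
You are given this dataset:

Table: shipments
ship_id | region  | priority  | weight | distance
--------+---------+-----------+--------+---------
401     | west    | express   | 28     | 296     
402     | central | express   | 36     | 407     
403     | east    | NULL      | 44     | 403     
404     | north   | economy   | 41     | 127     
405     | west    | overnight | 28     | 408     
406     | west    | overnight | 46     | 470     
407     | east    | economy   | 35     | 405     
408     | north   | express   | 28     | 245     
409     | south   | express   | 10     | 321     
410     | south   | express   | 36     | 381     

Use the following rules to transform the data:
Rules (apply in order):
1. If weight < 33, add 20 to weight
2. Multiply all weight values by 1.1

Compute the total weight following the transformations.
453.2

Step 1: Apply Rule 1 - Add 20 to records with weight < 33
  - 4 records affected: 94 + (4 × 20) = 174
  - Unaffected records: 238
  - Sum after Rule 1: 412
Step 2: Apply Rule 2 - Multiply all by 1.1
  - 412 × 1.1 = 453.2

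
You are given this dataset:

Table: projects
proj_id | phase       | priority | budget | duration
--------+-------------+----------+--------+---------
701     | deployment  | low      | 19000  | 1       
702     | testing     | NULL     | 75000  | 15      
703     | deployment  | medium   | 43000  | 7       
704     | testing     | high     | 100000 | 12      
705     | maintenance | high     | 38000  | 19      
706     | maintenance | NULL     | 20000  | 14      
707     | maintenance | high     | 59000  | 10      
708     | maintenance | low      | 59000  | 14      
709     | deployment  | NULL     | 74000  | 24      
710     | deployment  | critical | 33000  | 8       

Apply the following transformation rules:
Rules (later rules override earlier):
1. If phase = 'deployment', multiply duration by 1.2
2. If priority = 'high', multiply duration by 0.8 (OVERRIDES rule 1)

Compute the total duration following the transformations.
123.8

Step 1: Rule 2 takes priority for records with priority = 'high'
  - 3 records: 41 × 0.8 = 32.8
Step 2: Rule 1 applies to remaining records with phase = 'deployment'
  - 4 records: 40 × 1.2 = 48.0
Step 3: Other records unchanged: 43
Step 4: Final sum = 32.8 + 48.0 + 43 = 123.8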